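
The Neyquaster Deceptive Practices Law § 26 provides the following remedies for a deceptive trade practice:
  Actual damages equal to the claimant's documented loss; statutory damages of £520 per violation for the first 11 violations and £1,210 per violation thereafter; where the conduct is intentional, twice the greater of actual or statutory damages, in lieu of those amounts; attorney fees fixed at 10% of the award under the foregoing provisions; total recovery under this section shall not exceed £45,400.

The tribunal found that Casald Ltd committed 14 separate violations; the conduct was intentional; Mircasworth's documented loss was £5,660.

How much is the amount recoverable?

First 11 violations: 11 × £520 = £5,720
Remaining violations: (14 − 11) × £1,210 = £3,630
Statutory damages: £5,720 + £3,630 = £9,350
Greater of actual damages (£5,660) or statutory damages (£9,350): £9,350
Doubled: 2 × £9,350 = £18,700
Attorney fees: 10% of £18,700 = £1,870
Total before cap: £18,700 + £1,870 = £20,570
Cap at £45,400: £20,570 is within the cap, no reduction.

£20,570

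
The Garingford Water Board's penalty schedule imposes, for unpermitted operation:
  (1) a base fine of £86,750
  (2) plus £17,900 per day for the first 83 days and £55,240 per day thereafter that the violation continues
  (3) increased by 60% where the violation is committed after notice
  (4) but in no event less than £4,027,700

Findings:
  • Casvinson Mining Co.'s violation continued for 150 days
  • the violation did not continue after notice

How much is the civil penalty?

£5,273,530

First 83 days: 83 × £17,900 = £1,485,700
Remaining days: (150 − 83) × £55,240 = £3,701,080
Per-day component: £1,485,700 + £3,701,080 = £5,186,780
Base plus per-day: £86,750 + £5,186,780 = £5,273,530
The violation did not continue after notice: no 60% increase.
Minimum £4,027,700: £5,273,530 meets the minimum, no increase.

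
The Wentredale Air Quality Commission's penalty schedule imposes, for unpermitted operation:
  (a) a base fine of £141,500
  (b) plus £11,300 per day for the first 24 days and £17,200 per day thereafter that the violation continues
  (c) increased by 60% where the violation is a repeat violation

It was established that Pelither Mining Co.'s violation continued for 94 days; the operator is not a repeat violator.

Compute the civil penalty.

£1,616,700

First 24 days: 24 × £11,300 = £271,200
Remaining days: (94 − 24) × £17,200 = £1,204,000
Per-day component: £271,200 + £1,204,000 = £1,475,200
Base plus per-day: £141,500 + £1,475,200 = £1,616,700
The operator is not a repeat violator: no 60% increase.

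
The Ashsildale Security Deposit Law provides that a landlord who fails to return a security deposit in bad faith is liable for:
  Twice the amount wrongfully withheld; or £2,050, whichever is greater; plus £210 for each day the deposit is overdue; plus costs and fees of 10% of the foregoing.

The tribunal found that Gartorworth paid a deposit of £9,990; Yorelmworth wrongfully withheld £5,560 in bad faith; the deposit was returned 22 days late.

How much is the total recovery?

£17,314

Doubled: 2 × £5,560 = £11,120
Minimum £2,050: £11,120 meets the minimum, no increase.
Late-return penalty: 22 × £210 = £4,620
Damages plus late penalty: £11,120 + £4,620 = £15,740
Costs and fees: 10% of £15,740 = £1,574
Total recovery: £15,740 + £1,574 = £17,314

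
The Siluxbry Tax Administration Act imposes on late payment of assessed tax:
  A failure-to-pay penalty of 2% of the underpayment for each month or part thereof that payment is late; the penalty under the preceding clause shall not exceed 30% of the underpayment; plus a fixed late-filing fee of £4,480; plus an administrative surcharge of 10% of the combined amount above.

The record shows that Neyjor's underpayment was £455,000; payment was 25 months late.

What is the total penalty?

£155,078

Accrued rate: 2% × 25 = 50%, capped at 30% → 30%
Failure-to-pay penalty: 30% of £455,000 = £136,500
Penalty before surcharge: £136,500 + £4,480 = £140,980
Administrative surcharge: 10% of £140,980 = £14,098
Total penalty: £140,980 + £14,098 = £155,078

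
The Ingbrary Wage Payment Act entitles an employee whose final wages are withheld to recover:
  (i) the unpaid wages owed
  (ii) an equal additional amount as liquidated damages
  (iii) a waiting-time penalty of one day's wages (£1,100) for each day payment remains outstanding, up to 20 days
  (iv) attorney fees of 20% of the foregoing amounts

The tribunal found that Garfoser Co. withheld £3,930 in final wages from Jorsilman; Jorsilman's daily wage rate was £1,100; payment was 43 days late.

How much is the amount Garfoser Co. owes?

£35,832

Liquidated damages (equal amount): £3,930
Penalty days: min(43, 20) = 20
Waiting-time penalty: 20 × £1,100 = £22,000
Subtotal: £3,930 + £3,930 + £22,000 = £29,860
Attorney fees: 20% of £29,860 = £5,972
Total award: £29,860 + £5,972 = £35,832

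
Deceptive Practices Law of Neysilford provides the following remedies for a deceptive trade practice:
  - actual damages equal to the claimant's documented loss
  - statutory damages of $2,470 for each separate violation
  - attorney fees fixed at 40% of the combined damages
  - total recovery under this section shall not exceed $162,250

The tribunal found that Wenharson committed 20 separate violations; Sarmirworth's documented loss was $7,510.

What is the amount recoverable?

Statutory damages: 20 × $2,470 = $49,400
Combined damages: $7,510 + $49,400 = $56,910
Attorney fees: 40% of $56,910 = $22,764
Total before cap: $56,910 + $22,764 = $79,674
Cap at $162,250: $79,674 is within the cap, no reduction.

$79,674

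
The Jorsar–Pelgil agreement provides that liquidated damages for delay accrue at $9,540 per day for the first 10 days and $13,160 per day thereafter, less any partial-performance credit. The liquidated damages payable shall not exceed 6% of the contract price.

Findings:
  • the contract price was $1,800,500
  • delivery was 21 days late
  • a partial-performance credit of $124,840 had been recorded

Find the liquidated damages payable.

First 10 days: 10 × $9,540 = $95,400
Remaining days: (21 − 10) × $13,160 = $144,760
Accrued per-day damages: $95,400 + $144,760 = $240,160
Less partial-performance credit: $240,160 − $124,840 = $115,320
Cap: 6% of $1,800,500 = $108,030
Cap at $108,030: $115,320 exceeds the cap → $108,030

$108,030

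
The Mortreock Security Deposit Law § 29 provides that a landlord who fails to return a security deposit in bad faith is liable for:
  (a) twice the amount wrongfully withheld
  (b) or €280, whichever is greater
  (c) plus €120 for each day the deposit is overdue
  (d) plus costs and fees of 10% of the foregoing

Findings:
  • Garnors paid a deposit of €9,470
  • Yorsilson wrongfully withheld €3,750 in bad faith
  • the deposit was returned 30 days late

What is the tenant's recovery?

€12,210

Doubled: 2 × €3,750 = €7,500
Minimum €280: €7,500 meets the minimum, no increase.
Late-return penalty: 30 × €120 = €3,600
Damages plus late penalty: €7,500 + €3,600 = €11,100
Costs and fees: 10% of €11,100 = €1,110
Total recovery: €11,100 + €1,110 = €12,210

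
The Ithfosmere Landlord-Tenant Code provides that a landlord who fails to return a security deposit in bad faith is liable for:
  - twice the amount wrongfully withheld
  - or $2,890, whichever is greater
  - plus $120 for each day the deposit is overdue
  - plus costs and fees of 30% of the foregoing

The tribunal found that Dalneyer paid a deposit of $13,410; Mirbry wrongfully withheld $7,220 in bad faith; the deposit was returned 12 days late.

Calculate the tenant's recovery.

Doubled: 2 × $7,220 = $14,440
Minimum $2,890: $14,440 meets the minimum, no increase.
Late-return penalty: 12 × $120 = $1,440
Damages plus late penalty: $14,440 + $1,440 = $15,880
Costs and fees: 30% of $15,880 = $4,764
Total recovery: $15,880 + $4,764 = $20,644

$20,644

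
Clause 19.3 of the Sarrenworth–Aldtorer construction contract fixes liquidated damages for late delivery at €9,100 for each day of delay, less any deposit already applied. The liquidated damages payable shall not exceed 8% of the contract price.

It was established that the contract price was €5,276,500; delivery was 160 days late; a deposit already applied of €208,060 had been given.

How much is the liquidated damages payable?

Per-day damages: 160 × €9,100 = €1,456,000
Less deposit already applied: €1,456,000 − €208,060 = €1,247,940
Cap: 8% of €5,276,500 = €422,120
Cap at €422,120: €1,247,940 exceeds the cap → €422,120

Liquidated damages: €422,120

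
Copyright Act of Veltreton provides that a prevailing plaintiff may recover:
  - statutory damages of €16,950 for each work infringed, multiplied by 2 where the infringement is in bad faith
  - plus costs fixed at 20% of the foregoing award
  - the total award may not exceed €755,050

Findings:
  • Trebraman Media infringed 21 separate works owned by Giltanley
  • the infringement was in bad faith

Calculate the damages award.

Statutory damages: 21 × €16,950 = €355,950
Doubled: 2 × €355,950 = €711,900
Costs: 20% of €711,900 = €142,380
Award plus costs: €711,900 + €142,380 = €854,280
Cap at €755,050: €854,280 exceeds the cap → €755,050

Award: €755,050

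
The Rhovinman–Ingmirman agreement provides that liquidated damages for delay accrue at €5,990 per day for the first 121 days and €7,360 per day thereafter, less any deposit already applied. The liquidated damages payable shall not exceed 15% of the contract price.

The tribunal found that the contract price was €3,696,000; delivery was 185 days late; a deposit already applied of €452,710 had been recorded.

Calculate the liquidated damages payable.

First 121 days: 121 × €5,990 = €724,790
Remaining days: (185 − 121) × €7,360 = €471,040
Accrued per-day damages: €724,790 + €471,040 = €1,195,830
Less deposit already applied: €1,195,830 − €452,710 = €743,120
Cap: 15% of €3,696,000 = €554,400
Cap at €554,400: €743,120 exceeds the cap → €554,400

Liquidated damages: €554,400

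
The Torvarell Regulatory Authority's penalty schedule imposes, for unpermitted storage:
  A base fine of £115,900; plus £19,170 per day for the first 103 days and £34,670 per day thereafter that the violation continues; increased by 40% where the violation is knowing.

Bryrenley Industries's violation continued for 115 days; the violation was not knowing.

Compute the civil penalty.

First 103 days: 103 × £19,170 = £1,974,510
Remaining days: (115 − 103) × £34,670 = £416,040
Per-day component: £1,974,510 + £416,040 = £2,390,550
Base plus per-day: £115,900 + £2,390,550 = £2,506,450
The violation was not knowing: no 40% increase.

£2,506,450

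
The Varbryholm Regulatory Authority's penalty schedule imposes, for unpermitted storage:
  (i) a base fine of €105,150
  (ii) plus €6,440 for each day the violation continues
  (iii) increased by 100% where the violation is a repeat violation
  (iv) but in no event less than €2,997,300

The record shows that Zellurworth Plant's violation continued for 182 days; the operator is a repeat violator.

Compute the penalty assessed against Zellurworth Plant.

Per-day component: 182 × €6,440 = €1,172,080
Base plus per-day: €105,150 + €1,172,080 = €1,277,230
Enhancement: 100% of €1,277,230 = €1,277,230
Enhanced fine: €1,277,230 + €1,277,230 = €2,554,460
Minimum €2,997,300: €2,554,460 is below the minimum → €2,997,300

€2,997,300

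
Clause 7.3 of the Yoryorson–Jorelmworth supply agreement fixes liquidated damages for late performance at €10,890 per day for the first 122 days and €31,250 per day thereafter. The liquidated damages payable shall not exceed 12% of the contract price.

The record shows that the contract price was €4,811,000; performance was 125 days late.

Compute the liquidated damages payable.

€577,320

First 122 days: 122 × €10,890 = €1,328,580
Remaining days: (125 − 122) × €31,250 = €93,750
Accrued per-day damages: €1,328,580 + €93,750 = €1,422,330
Cap: 12% of €4,811,000 = €577,320
Cap at €577,320: €1,422,330 exceeds the cap → €577,320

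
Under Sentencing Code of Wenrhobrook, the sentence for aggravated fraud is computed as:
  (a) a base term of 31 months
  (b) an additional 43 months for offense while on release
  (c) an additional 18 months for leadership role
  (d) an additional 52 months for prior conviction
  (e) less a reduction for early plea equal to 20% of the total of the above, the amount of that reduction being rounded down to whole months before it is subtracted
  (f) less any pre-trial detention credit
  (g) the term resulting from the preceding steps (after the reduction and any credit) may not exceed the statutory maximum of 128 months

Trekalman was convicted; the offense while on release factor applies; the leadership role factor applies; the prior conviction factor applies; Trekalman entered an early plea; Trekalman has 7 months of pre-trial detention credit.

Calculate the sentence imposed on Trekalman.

109 months

Offense while on release enhancement: +43 months
Leadership role enhancement: +18 months
Prior conviction enhancement: +52 months
Adjusted term: 31 months + 43 months + 18 months + 52 months = 144 months
Early plea reduction: 20% of 144 months = 28 months (rounded down)
After reduction: 144 − 28 = 116 months
Less pre-trial detention credit: 116 months − 7 months = 109 months
Cap at 128 months: 109 months is within the cap, no reduction.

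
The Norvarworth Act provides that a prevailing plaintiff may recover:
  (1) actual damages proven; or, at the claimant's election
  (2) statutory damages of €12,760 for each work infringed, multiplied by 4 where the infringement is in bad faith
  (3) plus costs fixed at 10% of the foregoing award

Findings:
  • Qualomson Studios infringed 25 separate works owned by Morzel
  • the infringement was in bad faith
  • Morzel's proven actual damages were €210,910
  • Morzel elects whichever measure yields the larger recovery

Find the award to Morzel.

€1,403,600

Statutory damages: 25 × €12,760 = €319,000
Multiplied by 4: 4 × €319,000 = €1,276,000
Greater of actual damages (€210,910) or enhanced statutory damages (€1,276,000): €1,276,000
Costs: 10% of €1,276,000 = €127,600
Award plus costs: €1,276,000 + €127,600 = €1,403,600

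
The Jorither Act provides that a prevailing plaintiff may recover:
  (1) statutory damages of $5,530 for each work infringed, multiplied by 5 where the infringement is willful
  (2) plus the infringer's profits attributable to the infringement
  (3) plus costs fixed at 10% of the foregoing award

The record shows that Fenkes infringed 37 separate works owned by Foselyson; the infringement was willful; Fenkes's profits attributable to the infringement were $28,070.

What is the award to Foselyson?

Statutory damages: 37 × $5,530 = $204,610
Multiplied by 5: 5 × $204,610 = $1,023,050
Combined award: $1,023,050 + $28,070 = $1,051,120
Costs: 10% of $1,051,120 = $105,112
Award plus costs: $1,051,120 + $105,112 = $1,156,232

$1,156,232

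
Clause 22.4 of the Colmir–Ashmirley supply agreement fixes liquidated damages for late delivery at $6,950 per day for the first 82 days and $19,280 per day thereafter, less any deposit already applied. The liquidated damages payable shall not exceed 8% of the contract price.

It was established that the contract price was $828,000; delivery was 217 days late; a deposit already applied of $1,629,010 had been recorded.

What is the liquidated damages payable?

$66,240

First 82 days: 82 × $6,950 = $569,900
Remaining days: (217 − 82) × $19,280 = $2,602,800
Accrued per-day damages: $569,900 + $2,602,800 = $3,172,700
Less deposit already applied: $3,172,700 − $1,629,010 = $1,543,690
Cap: 8% of $828,000 = $66,240
Cap at $66,240: $1,543,690 exceeds the cap → $66,240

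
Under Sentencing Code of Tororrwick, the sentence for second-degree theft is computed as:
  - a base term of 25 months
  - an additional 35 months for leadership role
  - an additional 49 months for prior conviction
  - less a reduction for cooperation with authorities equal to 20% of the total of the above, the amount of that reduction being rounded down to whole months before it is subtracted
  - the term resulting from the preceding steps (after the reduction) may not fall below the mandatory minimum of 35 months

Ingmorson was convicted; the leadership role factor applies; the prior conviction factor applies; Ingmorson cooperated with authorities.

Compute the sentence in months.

88 months

Leadership role enhancement: +35 months
Prior conviction enhancement: +49 months
Adjusted term: 25 months + 35 months + 49 months = 109 months
Cooperation with authorities reduction: 20% of 109 months = 21 months (rounded down)
After reduction: 109 − 21 = 88 months
Minimum 35 months: 88 months meets the minimum, no increase.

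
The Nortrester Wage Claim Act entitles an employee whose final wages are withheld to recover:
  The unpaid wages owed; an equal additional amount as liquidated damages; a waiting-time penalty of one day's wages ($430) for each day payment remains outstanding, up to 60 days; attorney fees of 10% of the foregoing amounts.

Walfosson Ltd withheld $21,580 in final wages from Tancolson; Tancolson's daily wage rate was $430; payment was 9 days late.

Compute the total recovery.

Liquidated damages (equal amount): $21,580
Penalty days: min(9, 60) = 9
Waiting-time penalty: 9 × $430 = $3,870
Subtotal: $21,580 + $21,580 + $3,870 = $47,030
Attorney fees: 10% of $47,030 = $4,703
Total award: $47,030 + $4,703 = $51,733

$51,733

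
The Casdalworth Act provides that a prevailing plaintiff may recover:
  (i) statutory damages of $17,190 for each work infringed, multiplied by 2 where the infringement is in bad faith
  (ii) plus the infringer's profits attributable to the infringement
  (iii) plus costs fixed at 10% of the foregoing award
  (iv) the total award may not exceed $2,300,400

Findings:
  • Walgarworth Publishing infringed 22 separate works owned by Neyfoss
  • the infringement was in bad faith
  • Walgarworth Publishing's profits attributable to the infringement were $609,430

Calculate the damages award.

$1,502,369

Statutory damages: 22 × $17,190 = $378,180
Doubled: 2 × $378,180 = $756,360
Combined award: $756,360 + $609,430 = $1,365,790
Costs: 10% of $1,365,790 = $136,579
Award plus costs: $1,365,790 + $136,579 = $1,502,369
Cap at $2,300,400: $1,502,369 is within the cap, no reduction.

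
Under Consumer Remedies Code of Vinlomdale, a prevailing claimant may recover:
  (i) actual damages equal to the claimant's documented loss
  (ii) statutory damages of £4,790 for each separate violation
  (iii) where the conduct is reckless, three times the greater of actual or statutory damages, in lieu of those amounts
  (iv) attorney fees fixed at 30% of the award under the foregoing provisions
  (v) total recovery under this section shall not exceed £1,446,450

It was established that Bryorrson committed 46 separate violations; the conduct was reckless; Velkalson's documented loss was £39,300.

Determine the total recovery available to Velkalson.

£859,326

Statutory damages: 46 × £4,790 = £220,340
Greater of actual damages (£39,300) or statutory damages (£220,340): £220,340
Trebled: 3 × £220,340 = £661,020
Attorney fees: 30% of £661,020 = £198,306
Total before cap: £661,020 + £198,306 = £859,326
Cap at £1,446,450: £859,326 is within the cap, no reduction.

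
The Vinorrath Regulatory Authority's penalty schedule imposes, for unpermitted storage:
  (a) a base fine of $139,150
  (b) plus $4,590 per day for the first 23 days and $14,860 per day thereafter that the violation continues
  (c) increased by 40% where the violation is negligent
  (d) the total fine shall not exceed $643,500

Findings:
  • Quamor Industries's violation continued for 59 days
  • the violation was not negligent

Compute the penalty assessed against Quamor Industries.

$643,500

First 23 days: 23 × $4,590 = $105,570
Remaining days: (59 − 23) × $14,860 = $534,960
Per-day component: $105,570 + $534,960 = $640,530
Base plus per-day: $139,150 + $640,530 = $779,680
The violation was not negligent: no 40% increase.
Cap at $643,500: $779,680 exceeds the cap → $643,500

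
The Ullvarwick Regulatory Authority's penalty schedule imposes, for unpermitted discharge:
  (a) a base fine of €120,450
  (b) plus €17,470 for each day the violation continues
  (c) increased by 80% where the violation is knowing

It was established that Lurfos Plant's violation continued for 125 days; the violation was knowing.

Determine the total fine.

Per-day component: 125 × €17,470 = €2,183,750
Base plus per-day: €120,450 + €2,183,750 = €2,304,200
Enhancement: 80% of €2,304,200 = €1,843,360
Enhanced fine: €2,304,200 + €1,843,360 = €4,147,560

€4,147,560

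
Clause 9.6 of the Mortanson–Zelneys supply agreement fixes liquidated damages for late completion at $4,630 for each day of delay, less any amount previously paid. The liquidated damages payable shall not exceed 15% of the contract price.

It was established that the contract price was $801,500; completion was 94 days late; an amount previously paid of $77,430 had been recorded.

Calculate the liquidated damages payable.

Per-day damages: 94 × $4,630 = $435,220
Less amount previously paid: $435,220 − $77,430 = $357,790
Cap: 15% of $801,500 = $120,225
Cap at $120,225: $357,790 exceeds the cap → $120,225

$120,225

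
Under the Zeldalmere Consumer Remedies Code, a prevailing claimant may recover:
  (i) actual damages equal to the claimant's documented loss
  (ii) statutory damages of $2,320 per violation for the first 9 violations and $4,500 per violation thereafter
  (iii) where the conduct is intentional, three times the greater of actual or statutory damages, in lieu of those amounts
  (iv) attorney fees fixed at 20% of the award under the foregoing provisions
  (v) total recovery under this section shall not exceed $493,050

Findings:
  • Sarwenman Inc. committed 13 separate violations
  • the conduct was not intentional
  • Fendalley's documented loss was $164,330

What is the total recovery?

First 9 violations: 9 × $2,320 = $20,880
Remaining violations: (13 − 9) × $4,500 = $18,000
Statutory damages: $20,880 + $18,000 = $38,880
Conduct not intentional: the in-lieu enhancement does not apply.
Actual plus statutory damages: $164,330 + $38,880 = $203,210
Attorney fees: 20% of $203,210 = $40,642
Total before cap: $203,210 + $40,642 = $243,852
Cap at $493,050: $243,852 is within the cap, no reduction.

$243,852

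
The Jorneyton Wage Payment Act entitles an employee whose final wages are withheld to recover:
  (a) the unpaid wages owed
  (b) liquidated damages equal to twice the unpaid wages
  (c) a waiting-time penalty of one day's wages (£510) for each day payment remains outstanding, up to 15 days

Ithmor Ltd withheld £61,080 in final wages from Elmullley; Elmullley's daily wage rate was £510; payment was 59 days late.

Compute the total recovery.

Doubled: 2 × £61,080 = £122,160
Penalty days: min(59, 15) = 15
Waiting-time penalty: 15 × £510 = £7,650
Total award: £61,080 + £122,160 + £7,650 = £190,890

£190,890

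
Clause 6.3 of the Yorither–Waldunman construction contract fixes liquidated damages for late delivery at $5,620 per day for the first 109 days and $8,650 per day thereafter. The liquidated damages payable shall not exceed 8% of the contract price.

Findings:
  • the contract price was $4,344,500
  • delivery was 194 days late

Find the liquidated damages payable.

$347,560

First 109 days: 109 × $5,620 = $612,580
Remaining days: (194 − 109) × $8,650 = $735,250
Accrued per-day damages: $612,580 + $735,250 = $1,347,830
Cap: 8% of $4,344,500 = $347,560
Cap at $347,560: $1,347,830 exceeds the cap → $347,560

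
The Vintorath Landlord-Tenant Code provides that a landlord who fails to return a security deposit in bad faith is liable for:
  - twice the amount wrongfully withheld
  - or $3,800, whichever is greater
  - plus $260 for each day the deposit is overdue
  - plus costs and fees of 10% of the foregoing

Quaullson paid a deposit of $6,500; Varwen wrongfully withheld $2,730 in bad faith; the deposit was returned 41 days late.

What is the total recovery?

Recovery: $17,732

Doubled: 2 × $2,730 = $5,460
Minimum $3,800: $5,460 meets the minimum, no increase.
Late-return penalty: 41 × $260 = $10,660
Damages plus late penalty: $5,460 + $10,660 = $16,120
Costs and fees: 10% of $16,120 = $1,612
Total recovery: $16,120 + $1,612 = $17,732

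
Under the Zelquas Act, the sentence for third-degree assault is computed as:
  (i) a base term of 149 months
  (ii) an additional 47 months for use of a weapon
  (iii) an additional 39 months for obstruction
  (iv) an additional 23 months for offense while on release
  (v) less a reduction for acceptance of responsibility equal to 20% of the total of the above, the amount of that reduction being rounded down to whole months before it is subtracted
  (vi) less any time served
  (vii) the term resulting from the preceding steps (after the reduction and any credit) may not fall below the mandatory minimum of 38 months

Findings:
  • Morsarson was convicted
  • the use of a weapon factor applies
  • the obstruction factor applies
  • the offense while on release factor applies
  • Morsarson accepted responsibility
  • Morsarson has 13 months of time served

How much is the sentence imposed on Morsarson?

194 months

Use of a weapon enhancement: +47 months
Obstruction enhancement: +39 months
Offense while on release enhancement: +23 months
Adjusted term: 149 months + 47 months + 39 months + 23 months = 258 months
Acceptance of responsibility reduction: 20% of 258 months = 51 months (rounded down)
After reduction: 258 − 51 = 207 months
Less time served: 207 months − 13 months = 194 months
Minimum 38 months: 194 months meets the minimum, no increase.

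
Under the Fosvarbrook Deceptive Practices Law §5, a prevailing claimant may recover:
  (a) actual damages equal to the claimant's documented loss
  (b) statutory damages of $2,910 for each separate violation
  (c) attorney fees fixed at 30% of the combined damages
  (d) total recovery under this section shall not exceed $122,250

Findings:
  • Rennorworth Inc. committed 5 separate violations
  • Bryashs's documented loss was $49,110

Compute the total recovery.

$82,758

Statutory damages: 5 × $2,910 = $14,550
Combined damages: $49,110 + $14,550 = $63,660
Attorney fees: 30% of $63,660 = $19,098
Total before cap: $63,660 + $19,098 = $82,758
Cap at $122,250: $82,758 is within the cap, no reduction.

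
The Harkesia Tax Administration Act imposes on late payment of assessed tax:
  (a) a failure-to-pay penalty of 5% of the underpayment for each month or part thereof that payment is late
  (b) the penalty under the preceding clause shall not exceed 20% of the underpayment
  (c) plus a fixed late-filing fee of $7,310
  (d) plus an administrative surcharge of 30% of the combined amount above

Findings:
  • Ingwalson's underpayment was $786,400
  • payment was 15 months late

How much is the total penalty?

Penalty: $213,967

Accrued rate: 5% × 15 = 75%, capped at 20% → 20%
Failure-to-pay penalty: 20% of $786,400 = $157,280
Penalty before surcharge: $157,280 + $7,310 = $164,590
Administrative surcharge: 30% of $164,590 = $49,377
Total penalty: $164,590 + $49,377 = $213,967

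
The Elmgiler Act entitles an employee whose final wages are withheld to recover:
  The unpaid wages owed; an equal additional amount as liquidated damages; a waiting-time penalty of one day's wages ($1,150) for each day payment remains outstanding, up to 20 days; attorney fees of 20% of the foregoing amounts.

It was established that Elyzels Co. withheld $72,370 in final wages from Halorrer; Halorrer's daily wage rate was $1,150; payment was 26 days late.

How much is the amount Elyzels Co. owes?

Liquidated damages (equal amount): $72,370
Penalty days: min(26, 20) = 20
Waiting-time penalty: 20 × $1,150 = $23,000
Subtotal: $72,370 + $72,370 + $23,000 = $167,740
Attorney fees: 20% of $167,740 = $33,548
Total award: $167,740 + $33,548 = $201,288

$201,288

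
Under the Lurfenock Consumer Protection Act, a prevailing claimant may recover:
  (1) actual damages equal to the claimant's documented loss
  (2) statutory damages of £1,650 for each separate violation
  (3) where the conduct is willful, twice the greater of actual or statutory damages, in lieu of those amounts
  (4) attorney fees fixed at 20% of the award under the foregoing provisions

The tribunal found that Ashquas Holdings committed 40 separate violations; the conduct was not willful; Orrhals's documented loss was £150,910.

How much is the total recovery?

£260,292

Statutory damages: 40 × £1,650 = £66,000
Conduct not willful: the in-lieu enhancement does not apply.
Actual plus statutory damages: £150,910 + £66,000 = £216,910
Attorney fees: 20% of £216,910 = £43,382
Total recovery: £216,910 + £43,382 = £260,292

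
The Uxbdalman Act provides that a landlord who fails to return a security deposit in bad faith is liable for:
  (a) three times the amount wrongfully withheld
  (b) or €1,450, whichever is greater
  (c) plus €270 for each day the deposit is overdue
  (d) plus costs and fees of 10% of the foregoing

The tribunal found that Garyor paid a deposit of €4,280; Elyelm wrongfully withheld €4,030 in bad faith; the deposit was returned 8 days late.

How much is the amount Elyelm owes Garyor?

Trebled: 3 × €4,030 = €12,090
Minimum €1,450: €12,090 meets the minimum, no increase.
Late-return penalty: 8 × €270 = €2,160
Damages plus late penalty: €12,090 + €2,160 = €14,250
Costs and fees: 10% of €14,250 = €1,425
Total recovery: €14,250 + €1,425 = €15,675

€15,675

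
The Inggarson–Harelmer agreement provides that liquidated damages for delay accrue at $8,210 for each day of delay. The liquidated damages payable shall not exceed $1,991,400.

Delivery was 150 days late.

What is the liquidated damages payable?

Per-day damages: 150 × $8,210 = $1,231,500
Cap at $1,991,400: $1,231,500 is within the cap, no reduction.

$1,231,500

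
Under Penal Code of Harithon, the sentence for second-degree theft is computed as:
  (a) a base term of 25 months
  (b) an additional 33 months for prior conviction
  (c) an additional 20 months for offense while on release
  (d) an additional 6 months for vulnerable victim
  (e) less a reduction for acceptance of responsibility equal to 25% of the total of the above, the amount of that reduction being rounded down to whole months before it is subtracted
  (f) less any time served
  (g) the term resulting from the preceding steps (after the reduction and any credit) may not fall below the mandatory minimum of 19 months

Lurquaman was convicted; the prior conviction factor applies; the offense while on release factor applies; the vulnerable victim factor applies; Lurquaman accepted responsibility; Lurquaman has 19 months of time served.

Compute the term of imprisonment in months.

44 months

Prior conviction enhancement: +33 months
Offense while on release enhancement: +20 months
Vulnerable victim enhancement: +6 months
Adjusted term: 25 months + 33 months + 20 months + 6 months = 84 months
Acceptance of responsibility reduction: 25% of 84 months = 21 months (rounded down)
After reduction: 84 − 21 = 63 months
Less time served: 63 months − 19 months = 44 months
Minimum 19 months: 44 months meets the minimum, no increase.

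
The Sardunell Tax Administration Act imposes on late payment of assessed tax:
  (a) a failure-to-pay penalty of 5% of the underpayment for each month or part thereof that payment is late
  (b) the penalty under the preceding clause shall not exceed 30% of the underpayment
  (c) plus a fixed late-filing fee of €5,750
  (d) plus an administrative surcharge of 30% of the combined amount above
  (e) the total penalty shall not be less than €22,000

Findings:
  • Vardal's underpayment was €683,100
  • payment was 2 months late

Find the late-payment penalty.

Accrued rate: 5% × 2 = 10%, capped at 30% → 10%
Failure-to-pay penalty: 10% of €683,100 = €68,310
Penalty before surcharge: €68,310 + €5,750 = €74,060
Administrative surcharge: 30% of €74,060 = €22,218
Total penalty: €74,060 + €22,218 = €96,278
Minimum €22,000: €96,278 meets the minimum, no increase.

Penalty: €96,278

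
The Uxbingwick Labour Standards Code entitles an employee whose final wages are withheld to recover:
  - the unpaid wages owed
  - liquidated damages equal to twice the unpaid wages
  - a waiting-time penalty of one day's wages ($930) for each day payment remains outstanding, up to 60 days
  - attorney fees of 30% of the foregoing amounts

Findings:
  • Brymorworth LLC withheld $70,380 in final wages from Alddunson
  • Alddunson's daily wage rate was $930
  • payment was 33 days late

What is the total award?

Doubled: 2 × $70,380 = $140,760
Penalty days: min(33, 60) = 33
Waiting-time penalty: 33 × $930 = $30,690
Subtotal: $70,380 + $140,760 + $30,690 = $241,830
Attorney fees: 30% of $241,830 = $72,549
Total award: $241,830 + $72,549 = $314,379

$314,379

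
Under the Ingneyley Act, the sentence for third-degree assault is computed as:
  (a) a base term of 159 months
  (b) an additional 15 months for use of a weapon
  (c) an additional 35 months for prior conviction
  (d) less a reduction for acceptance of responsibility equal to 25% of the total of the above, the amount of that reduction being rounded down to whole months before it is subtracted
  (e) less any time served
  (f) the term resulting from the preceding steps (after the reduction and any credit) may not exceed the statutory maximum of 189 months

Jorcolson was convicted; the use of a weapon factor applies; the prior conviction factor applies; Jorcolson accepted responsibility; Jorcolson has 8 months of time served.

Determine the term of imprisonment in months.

Use of a weapon enhancement: +15 months
Prior conviction enhancement: +35 months
Adjusted term: 159 months + 15 months + 35 months = 209 months
Acceptance of responsibility reduction: 25% of 209 months = 52 months (rounded down)
After reduction: 209 − 52 = 157 months
Less time served: 157 months − 8 months = 149 months
Cap at 189 months: 149 months is within the cap, no reduction.

Sentence: 149 months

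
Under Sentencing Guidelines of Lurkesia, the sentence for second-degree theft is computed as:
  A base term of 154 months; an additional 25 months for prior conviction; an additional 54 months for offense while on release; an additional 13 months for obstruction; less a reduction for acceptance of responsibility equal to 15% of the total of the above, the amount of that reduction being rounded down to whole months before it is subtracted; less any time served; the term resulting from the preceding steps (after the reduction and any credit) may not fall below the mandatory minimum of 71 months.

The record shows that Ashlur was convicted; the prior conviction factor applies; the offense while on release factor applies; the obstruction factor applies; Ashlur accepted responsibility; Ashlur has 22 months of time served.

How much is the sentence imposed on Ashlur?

Prior conviction enhancement: +25 months
Offense while on release enhancement: +54 months
Obstruction enhancement: +13 months
Adjusted term: 154 months + 25 months + 54 months + 13 months = 246 months
Acceptance of responsibility reduction: 15% of 246 months = 36 months (rounded down)
After reduction: 246 − 36 = 210 months
Less time served: 210 months − 22 months = 188 months
Minimum 71 months: 188 months meets the minimum, no increase.

188 months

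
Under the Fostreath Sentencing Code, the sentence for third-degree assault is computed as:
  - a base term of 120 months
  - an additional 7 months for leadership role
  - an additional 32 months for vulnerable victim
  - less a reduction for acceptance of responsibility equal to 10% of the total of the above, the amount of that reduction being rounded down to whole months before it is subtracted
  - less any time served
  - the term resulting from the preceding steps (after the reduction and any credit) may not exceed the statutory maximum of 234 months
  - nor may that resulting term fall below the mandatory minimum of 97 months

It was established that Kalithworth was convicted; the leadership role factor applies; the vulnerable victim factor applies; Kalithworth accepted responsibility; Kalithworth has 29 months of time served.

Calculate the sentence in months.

Leadership role enhancement: +7 months
Vulnerable victim enhancement: +32 months
Adjusted term: 120 months + 7 months + 32 months = 159 months
Acceptance of responsibility reduction: 10% of 159 months = 15 months (rounded down)
After reduction: 159 − 15 = 144 months
Less time served: 144 months − 29 months = 115 months
Cap at 234 months: 115 months is within the cap, no reduction.
Minimum 97 months: 115 months meets the minimum, no increase.

115 months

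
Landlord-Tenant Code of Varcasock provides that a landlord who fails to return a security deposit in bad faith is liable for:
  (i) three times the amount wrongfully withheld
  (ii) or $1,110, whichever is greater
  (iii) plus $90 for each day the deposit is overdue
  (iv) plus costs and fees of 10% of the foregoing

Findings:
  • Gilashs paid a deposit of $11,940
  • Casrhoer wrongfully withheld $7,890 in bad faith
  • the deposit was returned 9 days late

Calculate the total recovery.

Recovery: $26,928

Trebled: 3 × $7,890 = $23,670
Minimum $1,110: $23,670 meets the minimum, no increase.
Late-return penalty: 9 × $90 = $810
Damages plus late penalty: $23,670 + $810 = $24,480
Costs and fees: 10% of $24,480 = $2,448
Total recovery: $24,480 + $2,448 = $26,928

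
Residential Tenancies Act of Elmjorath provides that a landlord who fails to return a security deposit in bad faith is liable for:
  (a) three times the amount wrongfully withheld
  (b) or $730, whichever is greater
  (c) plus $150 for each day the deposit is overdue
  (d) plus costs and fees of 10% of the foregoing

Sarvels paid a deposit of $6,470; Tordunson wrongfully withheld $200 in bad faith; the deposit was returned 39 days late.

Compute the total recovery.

Trebled: 3 × $200 = $600
Minimum $730: $600 is below the minimum → $730
Late-return penalty: 39 × $150 = $5,850
Damages plus late penalty: $730 + $5,850 = $6,580
Costs and fees: 10% of $6,580 = $658
Total recovery: $6,580 + $658 = $7,238

$7,238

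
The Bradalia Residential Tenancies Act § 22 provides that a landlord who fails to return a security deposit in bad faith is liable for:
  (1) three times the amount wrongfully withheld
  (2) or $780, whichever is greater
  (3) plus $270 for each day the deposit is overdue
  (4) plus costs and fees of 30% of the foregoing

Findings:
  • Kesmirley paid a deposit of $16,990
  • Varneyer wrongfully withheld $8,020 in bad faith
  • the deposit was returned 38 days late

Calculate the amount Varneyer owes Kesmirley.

Recovery: $44,616

Trebled: 3 × $8,020 = $24,060
Minimum $780: $24,060 meets the minimum, no increase.
Late-return penalty: 38 × $270 = $10,260
Damages plus late penalty: $24,060 + $10,260 = $34,320
Costs and fees: 30% of $34,320 = $10,296
Total recovery: $34,320 + $10,296 = $44,616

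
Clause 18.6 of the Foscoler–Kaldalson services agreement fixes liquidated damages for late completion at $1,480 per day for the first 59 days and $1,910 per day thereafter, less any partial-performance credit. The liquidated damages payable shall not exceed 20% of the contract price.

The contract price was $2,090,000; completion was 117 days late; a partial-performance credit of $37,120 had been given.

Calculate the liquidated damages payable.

$160,980

First 59 days: 59 × $1,480 = $87,320
Remaining days: (117 − 59) × $1,910 = $110,780
Accrued per-day damages: $87,320 + $110,780 = $198,100
Less partial-performance credit: $198,100 − $37,120 = $160,980
Cap: 20% of $2,090,000 = $418,000
Cap at $418,000: $160,980 is within the cap, no reduction.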